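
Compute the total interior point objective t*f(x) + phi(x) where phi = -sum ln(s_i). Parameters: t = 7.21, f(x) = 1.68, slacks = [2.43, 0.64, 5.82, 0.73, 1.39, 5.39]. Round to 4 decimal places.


Step 1: Compute log-barrier.
ln values: [0.8879, -0.4463, 1.7613, -0.3147, 0.3293, 1.6845]
phi = -(0.8879 - 0.4463 + 1.7613 - 0.3147 + 0.3293 + 1.6845) = -3.902
Step 2: Compute augmented objective.
t*f(x) = 7.21*1.68 = 12.1128
Total = 12.1128 - 3.902 = 8.2108


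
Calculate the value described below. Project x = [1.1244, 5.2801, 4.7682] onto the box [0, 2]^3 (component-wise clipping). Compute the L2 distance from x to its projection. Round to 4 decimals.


Project each component onto [0, 2].
clip(1.1244) = 1.1244, clip(5.2801) = 2.0, clip(4.7682) = 2.0
Projection = [1.1244, 2.0, 2.0]
Squared diffs: [0.0, 10.7591, 7.6629]
Distance = sqrt(18.422) = 4.2921


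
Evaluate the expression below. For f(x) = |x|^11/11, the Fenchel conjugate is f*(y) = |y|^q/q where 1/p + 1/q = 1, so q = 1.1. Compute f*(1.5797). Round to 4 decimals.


The conjugate exponent q satisfies 1/p + 1/q = 1.
p = 11, so q = 11/(11 - 1) = 1.1
|y|^q = 1.5797^1.1 = 1.6536
f*(1.5797) = 1.6536 / 1.1 = 1.5033


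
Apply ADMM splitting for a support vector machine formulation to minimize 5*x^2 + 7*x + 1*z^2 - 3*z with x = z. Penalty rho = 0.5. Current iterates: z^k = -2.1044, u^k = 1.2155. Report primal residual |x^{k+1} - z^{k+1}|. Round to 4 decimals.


ADMM iteration with rho = 0.5, z^k = -2.1044, u^k = 1.2155
Step 1: x-update.
Minimize 5*x^2 + 7*x + (0.5/2)*(x + 2.1044 + 1.2155)^2
FOC: (2*5 + 0.5)*x = -7 + 0.5*(-2.1044 - 1.2155)
x^{k+1} = -0.8248
Step 2: z-update.
Minimize 1*z^2 - 3*z + (0.5/2)*(-0.8248 - z + 1.2155)^2
FOC: (2*1 + 0.5)*z = 3 + 0.5*(-0.8248 + 1.2155)
z^{k+1} = 1.2781
Step 3: u-update.
u^{k+1} = 1.2155 - 0.8248 - 1.2781 = -0.8874
Step 4: Primal residual = |-0.8248 - 1.2781| = 2.1029


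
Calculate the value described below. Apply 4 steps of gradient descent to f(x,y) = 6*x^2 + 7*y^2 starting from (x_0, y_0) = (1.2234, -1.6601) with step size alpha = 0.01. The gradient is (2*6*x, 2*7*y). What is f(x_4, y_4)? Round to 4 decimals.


Gradient descent on f(x,y) = 6*x^2 + 7*y^2.
Starting point: (1.2234, -1.6601), alpha = 0.01
Step 1: grad_x = 2*6*1.2234 = 14.6808, grad_y = 2*7*-1.6601 = -23.2414
  x_1 = 1.2234 - 0.01*14.6808 = 1.0766
  y_1 = -1.6601 - 0.01*-23.2414 = -1.4277
Step 2: grad_x = 2*6*1.0766 = 12.9191, grad_y = 2*7*-1.4277 = -19.9876
  x_2 = 1.0766 - 0.01*12.9191 = 0.9474
  y_2 = -1.4277 - 0.01*-19.9876 = -1.2278
Step 3: grad_x = 2*6*0.9474 = 11.3688, grad_y = 2*7*-1.2278 = -17.1893
  x_3 = 0.9474 - 0.01*11.3688 = 0.8337
  y_3 = -1.2278 - 0.01*-17.1893 = -1.0559
Step 4: grad_x = 2*6*0.8337 = 10.0046, grad_y = 2*7*-1.0559 = -14.7828
  x_4 = 0.8337 - 0.01*10.0046 = 0.7337
  y_4 = -1.0559 - 0.01*-14.7828 = -0.9081
f(0.7337, -0.9081) = 6*0.7337^2 + 7*(-0.9081)^2 = 9.002


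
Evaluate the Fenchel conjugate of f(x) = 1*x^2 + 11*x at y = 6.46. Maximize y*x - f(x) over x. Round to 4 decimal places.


f*(y) = sup_x {y*x - a*x^2 - b*x} = sup_x {(y-b)*x - a*x^2}
FOC: (y - b) - 2a*x = 0 => x* = (y - b)/(2a)
x* = (6.46 - 11)/(2*1) = -2.27
f*(6.46) = (y-b)^2/(4a) = (6.46 - 11)^2/(4*1)
= 20.6116/4 = 5.1529


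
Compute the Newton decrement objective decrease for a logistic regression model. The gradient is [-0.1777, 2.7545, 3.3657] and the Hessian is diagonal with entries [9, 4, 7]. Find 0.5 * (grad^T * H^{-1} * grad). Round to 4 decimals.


Step 1: H is diagonal, so H^(-1) * g = [-0.0197, 0.6886, 0.4808].
Step 2: g^T H^(-1) g = sum_i g_i^2 / H_ii
  = (-0.1777)^2/9 + (2.7545)^2/4 + (3.3657)^2/7
  = 0.0035 + 1.8968 + 1.6183 = 3.5186
Step 3: Objective decrease = 0.5 * g^T H^(-1) g = 1.7593


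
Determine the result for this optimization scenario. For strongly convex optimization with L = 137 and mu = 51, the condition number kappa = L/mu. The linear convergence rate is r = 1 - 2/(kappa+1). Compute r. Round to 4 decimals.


Step 1: Compute the condition number.
kappa = L/mu = 137/51 = 2.6863
Step 2: Compute the convergence rate.
r = 1 - 2/(kappa + 1) = 1 - 2*mu/(L + mu) = (L - mu)/(L + mu) = 86/188 = 0.4574


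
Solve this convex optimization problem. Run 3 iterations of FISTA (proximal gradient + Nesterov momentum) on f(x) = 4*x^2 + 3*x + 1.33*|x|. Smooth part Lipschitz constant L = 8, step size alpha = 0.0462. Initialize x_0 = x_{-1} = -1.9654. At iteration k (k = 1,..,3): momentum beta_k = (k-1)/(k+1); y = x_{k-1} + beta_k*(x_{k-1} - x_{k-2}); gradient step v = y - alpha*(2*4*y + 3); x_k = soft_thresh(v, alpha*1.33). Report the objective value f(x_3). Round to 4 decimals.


FISTA on f(x) = 4*x^2 + 3*x + 1.33*|x|
L = 8, alpha = 0.0462
Iteration 1: beta = 0.0, y = -1.9654 + 0.0*(-1.9654 + 1.9654) = -1.9654
  grad(y) = -12.7232, v = y - alpha*grad = -1.3776
  prox(v) = soft_thresh(-1.3776, 0.0614) = -1.3161
Iteration 2: beta = 0.3333, y = -1.3161 + 0.3333*(-1.3161 + 1.9654) = -1.0997
  grad(y) = -5.7978, v = y - alpha*grad = -0.8319
  prox(v) = soft_thresh(-0.8319, 0.0614) = -0.7704
Iteration 3: beta = 0.5, y = -0.7704 + 0.5*(-0.7704 + 1.3161) = -0.4976
  grad(y) = -0.9805, v = y - alpha*grad = -0.4523
  prox(v) = soft_thresh(-0.4523, 0.0614) = -0.3908
f(x_3) = 4*(-0.3908)^2 + 3*(-0.3908) + 1.33*|-0.3908| = -0.0417


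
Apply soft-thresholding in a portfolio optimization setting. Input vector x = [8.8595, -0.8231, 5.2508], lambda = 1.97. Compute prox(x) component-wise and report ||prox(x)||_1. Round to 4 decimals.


Soft-thresholding with lambda = 1.97:
prox(8.8595) = sign(8.8595)*max(|8.8595| - 1.97, 0) = 6.8895
prox(-0.8231) = sign(-0.8231)*max(|-0.8231| - 1.97, 0) = 0.0
prox(5.2508) = sign(5.2508)*max(|5.2508| - 1.97, 0) = 3.2808
prox(x) = [6.8895, 0.0, 3.2808]
||prox(x)||_1 = 6.8895 + 0.0 + 3.2808 = 10.1703


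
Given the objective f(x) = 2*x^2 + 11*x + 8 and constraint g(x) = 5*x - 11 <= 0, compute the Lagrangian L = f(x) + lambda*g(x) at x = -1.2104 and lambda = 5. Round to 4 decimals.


Step 1: Evaluate f(x).
f(-1.2104) = 2*(-1.2104)^2 + 11*(-1.2104) + 8 = -2.3843
Step 2: Evaluate g(x).
g(-1.2104) = 5*-1.2104 - 11 = -17.052
Step 3: Compute Lagrangian.
L = -2.3843 + 5*-17.052 = -87.6443


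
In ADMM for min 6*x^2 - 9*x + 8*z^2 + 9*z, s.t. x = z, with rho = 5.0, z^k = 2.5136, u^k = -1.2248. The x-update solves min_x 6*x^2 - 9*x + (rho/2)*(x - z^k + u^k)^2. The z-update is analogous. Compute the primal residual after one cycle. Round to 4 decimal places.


ADMM iteration with rho = 5.0, z^k = 2.5136, u^k = -1.2248
Step 1: x-update.
Minimize 6*x^2 - 9*x + (5.0/2)*(x - 2.5136 - 1.2248)^2
FOC: (2*6 + 5.0)*x = 9 + 5.0*(2.5136 + 1.2248)
x^{k+1} = 1.6289
Step 2: z-update.
Minimize 8*z^2 + 9*z + (5.0/2)*(1.6289 - z - 1.2248)^2
FOC: (2*8 + 5.0)*z = -9 + 5.0*(1.6289 - 1.2248)
z^{k+1} = -0.3323
Step 3: u-update.
u^{k+1} = -1.2248 + 1.6289 + 0.3323 = 0.7365
Step 4: Primal residual = |1.6289 + 0.3323| = 1.9613


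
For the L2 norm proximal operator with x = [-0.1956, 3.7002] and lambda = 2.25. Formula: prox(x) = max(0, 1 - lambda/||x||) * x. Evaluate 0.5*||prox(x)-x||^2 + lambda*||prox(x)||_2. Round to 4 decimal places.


Step 1: Compute ||x||.
||x|| = 3.7054
Step 2: Compute scaling factor.
scale = max(0, 1 - 2.25/3.7054) = 0.3928
Step 3: prox(x) = [-0.0768, 1.4533]
||prox(x)|| = 1.4554
Step 4: Proximal objective.
0.5*||prox-x||^2 = 2.5313
lambda*||prox|| = 3.2747
Total = 5.8058


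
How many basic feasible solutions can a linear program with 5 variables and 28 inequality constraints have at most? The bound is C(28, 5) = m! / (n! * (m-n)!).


Each vertex corresponds to some choice of n active constraints out of m, so the number of vertices is at most C(m, n) = m! / (n!(m-n)!).
m = 28, n = 5
Numerator: 28 * 27 * 26 * 25 * 24
Denominator: 5! = 120
C(28, 5) = 98280


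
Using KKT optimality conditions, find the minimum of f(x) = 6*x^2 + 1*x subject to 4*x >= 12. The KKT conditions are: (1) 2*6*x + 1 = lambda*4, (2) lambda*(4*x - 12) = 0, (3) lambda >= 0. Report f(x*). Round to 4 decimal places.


Step 1: Try lambda = 0 (constraint inactive).
x_unc = -1/(2*6) = -0.0833
Check: 4*-0.0833 = -0.3332 < 12 -- violated!
Step 2: Constraint must be active: 4*x = 12
x* = 12/4 = 3.0
lambda = (2*6*3.0 + 1)/4 = 9.25
Step 3: Compute optimal value.
f(x*) = 6*3.0^2 + 1*3.0 = 57.0


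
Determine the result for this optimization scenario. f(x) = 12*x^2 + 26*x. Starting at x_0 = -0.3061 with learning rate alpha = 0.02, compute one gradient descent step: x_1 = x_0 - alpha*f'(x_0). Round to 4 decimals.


We compute the gradient at x_0 and apply the update.
f'(x) = 24*x + 26
f'(-0.3061) = 24*-0.3061 + 26 = 18.6536
x_1 = -0.3061 - 0.02*18.6536 = -0.6792


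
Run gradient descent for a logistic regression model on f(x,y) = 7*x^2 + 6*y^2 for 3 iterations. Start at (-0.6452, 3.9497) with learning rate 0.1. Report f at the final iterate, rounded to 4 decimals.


Gradient descent on f(x,y) = 7*x^2 + 6*y^2.
Starting point: (-0.6452, 3.9497), alpha = 0.1
Step 1: grad_x = 2*7*-0.6452 = -9.0328, grad_y = 2*6*3.9497 = 47.3964
  x_1 = -0.6452 - 0.1*-9.0328 = 0.2581
  y_1 = 3.9497 - 0.1*47.3964 = -0.7899
Step 2: grad_x = 2*7*0.2581 = 3.6131, grad_y = 2*6*-0.7899 = -9.4793
  x_2 = 0.2581 - 0.1*3.6131 = -0.1032
  y_2 = -0.7899 - 0.1*-9.4793 = 0.158
Step 3: grad_x = 2*7*-0.1032 = -1.4452, grad_y = 2*6*0.158 = 1.8959
  x_3 = -0.1032 - 0.1*-1.4452 = 0.0413
  y_3 = 0.158 - 0.1*1.8959 = -0.0316
f(0.0413, -0.0316) = 7*0.0413^2 + 6*(-0.0316)^2 = 0.0179


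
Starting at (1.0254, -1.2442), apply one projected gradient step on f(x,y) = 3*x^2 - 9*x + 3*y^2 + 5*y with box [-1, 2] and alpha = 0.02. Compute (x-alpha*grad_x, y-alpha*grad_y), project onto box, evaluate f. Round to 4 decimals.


Step 1: Compute gradient at (1.0254, -1.2442).
grad_x = 2*3*1.0254 - 9 = -2.8476
grad_y = 2*3*-1.2442 + 5 = -2.4652
Step 2: Gradient step.
x_raw = 1.0254 - 0.02*-2.8476 = 1.0824
y_raw = -1.2442 - 0.02*-2.4652 = -1.1949
Step 3: Project onto [-1, 2].
x_proj = clip(1.0824) = 1.0824
y_proj = clip(-1.1949) = -1.0
Step 4: Evaluate f.
f(1.0824, -1.0) = -8.2267


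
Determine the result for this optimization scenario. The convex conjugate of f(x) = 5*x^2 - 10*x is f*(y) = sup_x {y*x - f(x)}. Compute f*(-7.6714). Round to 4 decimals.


f*(y) = sup_x {y*x - a*x^2 - b*x} = sup_x {(y-b)*x - a*x^2}
FOC: (y - b) - 2a*x = 0 => x* = (y - b)/(2a)
x* = (-7.6714 + 10)/(2*5) = 0.2329
f*(-7.6714) = (y-b)^2/(4a) = (-7.6714 + 10)^2/(4*5)
= 5.4224/20 = 0.2711


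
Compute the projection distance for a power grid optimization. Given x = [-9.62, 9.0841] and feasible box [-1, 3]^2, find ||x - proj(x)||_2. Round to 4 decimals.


Project each component onto [-1, 3].
clip(-9.62) = -1.0, clip(9.0841) = 3.0
Projection = [-1.0, 3.0]
Squared diffs: [74.3044, 37.0163]
Distance = sqrt(111.3207) = 10.5509


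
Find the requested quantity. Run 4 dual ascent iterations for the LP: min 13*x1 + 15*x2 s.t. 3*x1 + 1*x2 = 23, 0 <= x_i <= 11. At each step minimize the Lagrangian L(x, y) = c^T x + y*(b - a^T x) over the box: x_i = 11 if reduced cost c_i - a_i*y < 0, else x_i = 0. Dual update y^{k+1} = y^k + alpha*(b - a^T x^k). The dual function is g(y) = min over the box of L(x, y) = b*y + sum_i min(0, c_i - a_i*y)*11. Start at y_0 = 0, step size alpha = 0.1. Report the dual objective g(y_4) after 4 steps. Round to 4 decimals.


Dual ascent for LP: min 13*x1 + 15*x2, 3*x1 + 1*x2 = 23, 0 <= x_i <= 11
Step 1: y^k = 0.0, reduced costs: (13.0, 15.0)
  x^k = (0.0, 0.0), subgradient = b - a^T x = 23.0
  y^{k+1} = 0.0 + 0.1*23.0 = 2.3
Step 2: y^k = 2.3, reduced costs: (6.1, 12.7)
  x^k = (0.0, 0.0), subgradient = b - a^T x = 23.0
  y^{k+1} = 2.3 + 0.1*23.0 = 4.6
Step 3: y^k = 4.6, reduced costs: (-0.8, 10.4)
  x^k = (11.0, 0.0), subgradient = b - a^T x = -10.0
  y^{k+1} = 4.6 + 0.1*-10.0 = 3.6
Step 4: y^k = 3.6, reduced costs: (2.2, 11.4)
  x^k = (0.0, 0.0), subgradient = b - a^T x = 23.0
  y^{k+1} = 3.6 + 0.1*23.0 = 5.9
Dual objective at y_4 = 5.9: reduced costs (-4.7, 9.1), box minimizer x = (11.0, 0.0)
g(y_4) = b*y + (c1 - a1*y)*x1 + (c2 - a2*y)*x2 = 23*5.9 + (-4.7)*11.0 + 9.1*0.0 = 135.7 - 51.7 + 0.0 = 84.0


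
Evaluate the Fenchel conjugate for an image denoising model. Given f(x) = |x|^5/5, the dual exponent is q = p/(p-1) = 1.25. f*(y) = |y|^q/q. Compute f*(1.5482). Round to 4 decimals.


The conjugate exponent q satisfies 1/p + 1/q = 1.
p = 5, so q = 5/(5 - 1) = 1.25
|y|^q = 1.5482^1.25 = 1.727
f*(1.5482) = 1.727 / 1.25 = 1.3816


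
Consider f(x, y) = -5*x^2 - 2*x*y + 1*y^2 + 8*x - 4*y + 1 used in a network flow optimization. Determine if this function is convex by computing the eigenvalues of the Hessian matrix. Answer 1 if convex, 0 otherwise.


The Hessian of f(x,y) = -5*x^2 - 2*x*y + 1*y^2 + 8*x - 4*y + 1 is:
H = [[-10, -2], [-2, 2]]
Trace = -10 + 2 = -8
Determinant = -10*2 - (-2)^2 = -24
Discriminant = (-8)^2 - 4*-24 = 160.0
Eigenvalues: lambda_1 = -10.3246, lambda_2 = 2.3246
The function is not convex.

0


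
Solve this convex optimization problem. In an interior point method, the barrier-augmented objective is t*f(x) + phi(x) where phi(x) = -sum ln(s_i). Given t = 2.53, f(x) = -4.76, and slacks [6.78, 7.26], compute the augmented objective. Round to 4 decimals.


Step 1: Compute log-barrier.
ln values: [1.914, 1.9824]
phi = -(1.914 + 1.9824) = -3.8964
Step 2: Compute augmented objective.
t*f(x) = 2.53*-4.76 = -12.0428
Total = -12.0428 - 3.8964 = -15.9392


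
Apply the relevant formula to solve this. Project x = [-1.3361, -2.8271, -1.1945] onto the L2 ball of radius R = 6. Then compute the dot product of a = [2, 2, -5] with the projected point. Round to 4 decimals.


Step 1: Compute ||x|| (intermediates to 6 decimals).
||x|| = sqrt((-1.3361)^2 + (-2.8271)^2 + (-1.1945)^2) = 3.347311
Step 2: Project.
Since ||x|| <= R, proj = x (no scaling needed).
proj(x) = [-1.3361, -2.8271, -1.1945]
Step 3: Dot product.
a^T * proj(x) = 2*(-1.3361) + 2*(-2.8271) - 5*(-1.1945) = -2.3539


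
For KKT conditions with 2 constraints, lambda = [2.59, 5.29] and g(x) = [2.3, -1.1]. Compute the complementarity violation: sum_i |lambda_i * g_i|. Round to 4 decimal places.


KKT complementary slackness check:
lambda_1 * g_1 = 2.59 * 2.3 = 5.957
lambda_2 * g_2 = 5.29 * -1.1 = -5.819
Total violation = 5.957 + 5.819 = 11.776


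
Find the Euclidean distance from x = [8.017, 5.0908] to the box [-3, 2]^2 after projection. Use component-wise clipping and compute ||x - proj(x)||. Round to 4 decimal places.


Project each component onto [-3, 2].
clip(8.017) = 2.0, clip(5.0908) = 2.0
Projection = [2.0, 2.0]
Squared diffs: [36.2043, 9.553]
Distance = sqrt(45.7573) = 6.7644


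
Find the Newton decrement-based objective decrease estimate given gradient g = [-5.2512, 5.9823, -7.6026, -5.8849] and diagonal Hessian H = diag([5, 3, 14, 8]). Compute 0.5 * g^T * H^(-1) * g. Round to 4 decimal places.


Step 1: H is diagonal, so H^(-1) * g = [-1.0502, 1.9941, -0.543, -0.7356].
Step 2: g^T H^(-1) g = sum_i g_i^2 / H_ii
  = (-5.2512)^2/5 + (5.9823)^2/3 + (-7.6026)^2/14 + (-5.8849)^2/8
  = 5.515 + 11.9293 + 4.1285 + 4.329 = 25.9019
Step 3: Objective decrease = 0.5 * g^T H^(-1) g = 12.9509


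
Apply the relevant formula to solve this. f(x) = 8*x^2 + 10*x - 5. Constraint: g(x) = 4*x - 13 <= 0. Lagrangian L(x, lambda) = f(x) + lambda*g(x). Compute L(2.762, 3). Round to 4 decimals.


Step 1: Evaluate f(x).
f(2.762) = 8*2.762^2 + 10*2.762 - 5 = 83.6492
Step 2: Evaluate g(x).
g(2.762) = 4*2.762 - 13 = -1.952
Step 3: Compute Lagrangian.
L = 83.6492 + 3*-1.952 = 77.7932


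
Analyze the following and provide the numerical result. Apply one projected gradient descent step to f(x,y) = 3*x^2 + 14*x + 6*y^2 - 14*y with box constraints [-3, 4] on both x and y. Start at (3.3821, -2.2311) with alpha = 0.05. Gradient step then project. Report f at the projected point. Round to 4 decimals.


Step 1: Compute gradient at (3.3821, -2.2311).
grad_x = 2*3*3.3821 + 14 = 34.2926
grad_y = 2*6*-2.2311 - 14 = -40.7732
Step 2: Gradient step.
x_raw = 3.3821 - 0.05*34.2926 = 1.6675
y_raw = -2.2311 - 0.05*-40.7732 = -0.1924
Step 3: Project onto [-3, 4].
x_proj = clip(1.6675) = 1.6675
y_proj = clip(-0.1924) = -0.1924
Step 4: Evaluate f.
f(1.6675, -0.1924) = 34.6023


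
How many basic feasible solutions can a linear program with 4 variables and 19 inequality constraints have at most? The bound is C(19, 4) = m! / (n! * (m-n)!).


Each vertex corresponds to some choice of n active constraints out of m, so the number of vertices is at most C(m, n) = m! / (n!(m-n)!).
m = 19, n = 4
Numerator: 19 * 18 * 17 * 16
Denominator: 4! = 24
C(19, 4) = 3876


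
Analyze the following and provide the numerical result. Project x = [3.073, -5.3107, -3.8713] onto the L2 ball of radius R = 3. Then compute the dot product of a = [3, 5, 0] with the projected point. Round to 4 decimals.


Step 1: Compute ||x|| (intermediates to 6 decimals).
||x|| = sqrt(3.073^2 + (-5.3107)^2 + (-3.8713)^2) = 7.254917
Step 2: Project.
Since ||x|| > R, scale = R/||x|| = 3/7.254917 = 0.413513, proj(x) = scale * x
proj(x) = [1.270725, -2.196043, -1.600833]
Step 3: Dot product.
a^T * proj(x) = 3*1.270725 + 5*(-2.196043) + 0*(-1.600833) = -7.168


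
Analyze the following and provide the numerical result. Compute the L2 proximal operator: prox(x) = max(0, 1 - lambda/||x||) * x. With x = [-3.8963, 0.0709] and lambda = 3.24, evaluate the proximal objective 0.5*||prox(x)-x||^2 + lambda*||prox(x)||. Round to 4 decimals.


Step 1: Compute ||x||.
||x|| = 3.8969
Step 2: Compute scaling factor.
scale = max(0, 1 - 3.24/3.8969) = 0.1686
Step 3: prox(x) = [-0.6568, 0.012]
||prox(x)|| = 0.6569
Step 4: Proximal objective.
0.5*||prox-x||^2 = 5.2488
lambda*||prox|| = 2.1284
Total = 7.3773


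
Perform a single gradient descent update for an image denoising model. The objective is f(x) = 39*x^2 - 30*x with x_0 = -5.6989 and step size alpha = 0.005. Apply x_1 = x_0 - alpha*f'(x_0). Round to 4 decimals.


We compute the gradient at x_0 and apply the update.
f'(x) = 78*x - 30
f'(-5.6989) = 78*-5.6989 - 30 = -474.5142
x_1 = -5.6989 - 0.005*-474.5142 = -3.3263


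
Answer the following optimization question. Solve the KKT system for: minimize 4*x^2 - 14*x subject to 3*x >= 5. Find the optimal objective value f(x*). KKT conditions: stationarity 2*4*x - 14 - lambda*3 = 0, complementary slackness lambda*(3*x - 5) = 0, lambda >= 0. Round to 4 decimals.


Step 1: Try lambda = 0 (constraint inactive).
Stationarity: 2*4*x - 14 = 0
x* = 14/(2*4) = 1.75
Check constraint: 3*1.75 = 5.25 >= 5 -- satisfied.
Step 2: Compute optimal value.
f(x*) = 4*1.75^2 - 14*1.75 = -12.25


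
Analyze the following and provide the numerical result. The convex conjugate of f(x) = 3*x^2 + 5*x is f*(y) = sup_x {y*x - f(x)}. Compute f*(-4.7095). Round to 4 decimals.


f*(y) = sup_x {y*x - a*x^2 - b*x} = sup_x {(y-b)*x - a*x^2}
FOC: (y - b) - 2a*x = 0 => x* = (y - b)/(2a)
x* = (-4.7095 - 5)/(2*3) = -1.6183
f*(-4.7095) = (y-b)^2/(4a) = (-4.7095 - 5)^2/(4*3)
= 94.2744/12 = 7.8562


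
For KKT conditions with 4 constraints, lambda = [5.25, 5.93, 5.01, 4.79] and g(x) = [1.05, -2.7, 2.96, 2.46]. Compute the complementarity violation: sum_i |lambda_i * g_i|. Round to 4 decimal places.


KKT complementary slackness check:
lambda_1 * g_1 = 5.25 * 1.05 = 5.5125
lambda_2 * g_2 = 5.93 * -2.7 = -16.011
lambda_3 * g_3 = 5.01 * 2.96 = 14.8296
lambda_4 * g_4 = 4.79 * 2.46 = 11.7834
Total violation = 5.5125 + 16.011 + 14.8296 + 11.7834 = 48.1365


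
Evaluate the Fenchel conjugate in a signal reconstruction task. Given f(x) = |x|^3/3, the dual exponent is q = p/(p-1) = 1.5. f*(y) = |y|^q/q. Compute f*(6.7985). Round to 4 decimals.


The conjugate exponent q satisfies 1/p + 1/q = 1.
p = 3, so q = 3/(3 - 1) = 1.5
|y|^q = 6.7985^1.5 = 17.7264
f*(6.7985) = 17.7264 / 1.5 = 11.8176


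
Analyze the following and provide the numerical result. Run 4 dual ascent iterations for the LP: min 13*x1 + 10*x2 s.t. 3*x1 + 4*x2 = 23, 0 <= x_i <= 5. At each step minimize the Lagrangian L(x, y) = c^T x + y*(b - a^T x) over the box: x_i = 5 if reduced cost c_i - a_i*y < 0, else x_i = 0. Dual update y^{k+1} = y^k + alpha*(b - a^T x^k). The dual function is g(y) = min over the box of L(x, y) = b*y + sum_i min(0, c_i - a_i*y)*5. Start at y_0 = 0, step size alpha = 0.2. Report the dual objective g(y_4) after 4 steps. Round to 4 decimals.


Dual ascent for LP: min 13*x1 + 10*x2, 3*x1 + 4*x2 = 23, 0 <= x_i <= 5
Step 1: y^k = 0.0, reduced costs: (13.0, 10.0)
  x^k = (0.0, 0.0), subgradient = b - a^T x = 23.0
  y^{k+1} = 0.0 + 0.2*23.0 = 4.6
Step 2: y^k = 4.6, reduced costs: (-0.8, -8.4)
  x^k = (5.0, 5.0), subgradient = b - a^T x = -12.0
  y^{k+1} = 4.6 + 0.2*-12.0 = 2.2
Step 3: y^k = 2.2, reduced costs: (6.4, 1.2)
  x^k = (0.0, 0.0), subgradient = b - a^T x = 23.0
  y^{k+1} = 2.2 + 0.2*23.0 = 6.8
Step 4: y^k = 6.8, reduced costs: (-7.4, -17.2)
  x^k = (5.0, 5.0), subgradient = b - a^T x = -12.0
  y^{k+1} = 6.8 + 0.2*-12.0 = 4.4
Dual objective at y_4 = 4.4: reduced costs (-0.2, -7.6), box minimizer x = (5.0, 5.0)
g(y_4) = b*y + (c1 - a1*y)*x1 + (c2 - a2*y)*x2 = 23*4.4 + (-0.2)*5.0 + (-7.6)*5.0 = 101.2 - 1.0 - 38.0 = 62.2


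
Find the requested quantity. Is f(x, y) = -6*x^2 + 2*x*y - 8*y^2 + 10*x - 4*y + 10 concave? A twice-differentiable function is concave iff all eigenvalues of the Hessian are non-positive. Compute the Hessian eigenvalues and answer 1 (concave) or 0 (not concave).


The Hessian of f(x,y) = -6*x^2 + 2*x*y - 8*y^2 + 10*x - 4*y + 10 is:
H = [[-12, 2], [2, -16]]
Trace = -12 - 16 = -28
Determinant = -12*-16 - (2)^2 = 188
Discriminant = (-28)^2 - 4*188 = 32.0
Eigenvalues: lambda_1 = -16.8284, lambda_2 = -11.1716
The function is concave.

1


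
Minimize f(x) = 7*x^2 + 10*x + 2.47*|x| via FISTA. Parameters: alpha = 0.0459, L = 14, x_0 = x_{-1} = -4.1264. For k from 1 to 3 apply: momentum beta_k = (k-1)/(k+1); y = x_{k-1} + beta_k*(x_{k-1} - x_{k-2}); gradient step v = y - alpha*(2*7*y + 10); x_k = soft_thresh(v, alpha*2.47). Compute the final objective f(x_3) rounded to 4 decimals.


FISTA on f(x) = 7*x^2 + 10*x + 2.47*|x|
L = 14, alpha = 0.0459
Iteration 1: beta = 0.0, y = -4.1264 + 0.0*(-4.1264 + 4.1264) = -4.1264
  grad(y) = -47.7696, v = y - alpha*grad = -1.9338
  prox(v) = soft_thresh(-1.9338, 0.1134) = -1.8204
Iteration 2: beta = 0.3333, y = -1.8204 + 0.3333*(-1.8204 + 4.1264) = -1.0517
  grad(y) = -4.7243, v = y - alpha*grad = -0.8349
  prox(v) = soft_thresh(-0.8349, 0.1134) = -0.7215
Iteration 3: beta = 0.5, y = -0.7215 + 0.5*(-0.7215 + 1.8204) = -0.1721
  grad(y) = 7.5909, v = y - alpha*grad = -0.5205
  prox(v) = soft_thresh(-0.5205, 0.1134) = -0.4071
f(x_3) = 7*(-0.4071)^2 + 10*(-0.4071) + 2.47*|-0.4071| = -1.9054


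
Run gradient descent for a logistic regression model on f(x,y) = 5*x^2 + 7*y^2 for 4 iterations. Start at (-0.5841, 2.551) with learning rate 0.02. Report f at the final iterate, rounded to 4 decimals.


Gradient descent on f(x,y) = 5*x^2 + 7*y^2.
Starting point: (-0.5841, 2.551), alpha = 0.02
Step 1: grad_x = 2*5*-0.5841 = -5.841, grad_y = 2*7*2.551 = 35.714
  x_1 = -0.5841 - 0.02*-5.841 = -0.4673
  y_1 = 2.551 - 0.02*35.714 = 1.8367
Step 2: grad_x = 2*5*-0.4673 = -4.6728, grad_y = 2*7*1.8367 = 25.7141
  x_2 = -0.4673 - 0.02*-4.6728 = -0.3738
  y_2 = 1.8367 - 0.02*25.7141 = 1.3224
Step 3: grad_x = 2*5*-0.3738 = -3.7382, grad_y = 2*7*1.3224 = 18.5141
  x_3 = -0.3738 - 0.02*-3.7382 = -0.2991
  y_3 = 1.3224 - 0.02*18.5141 = 0.9522
Step 4: grad_x = 2*5*-0.2991 = -2.9906, grad_y = 2*7*0.9522 = 13.3302
  x_4 = -0.2991 - 0.02*-2.9906 = -0.2392
  y_4 = 0.9522 - 0.02*13.3302 = 0.6856
f(-0.2392, 0.6856) = 5*(-0.2392)^2 + 7*0.6856^2 = 3.5761


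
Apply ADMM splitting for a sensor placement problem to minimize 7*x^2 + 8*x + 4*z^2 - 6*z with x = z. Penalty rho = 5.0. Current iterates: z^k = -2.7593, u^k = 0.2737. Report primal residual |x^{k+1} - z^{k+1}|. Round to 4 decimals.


ADMM iteration with rho = 5.0, z^k = -2.7593, u^k = 0.2737
Step 1: x-update.
Minimize 7*x^2 + 8*x + (5.0/2)*(x + 2.7593 + 0.2737)^2
FOC: (2*7 + 5.0)*x = -8 + 5.0*(-2.7593 - 0.2737)
x^{k+1} = -1.2192
Step 2: z-update.
Minimize 4*z^2 - 6*z + (5.0/2)*(-1.2192 - z + 0.2737)^2
FOC: (2*4 + 5.0)*z = 6 + 5.0*(-1.2192 + 0.2737)
z^{k+1} = 0.0979
Step 3: u-update.
u^{k+1} = 0.2737 - 1.2192 - 0.0979 = -1.0434
Step 4: Primal residual = |-1.2192 - 0.0979| = 1.3171


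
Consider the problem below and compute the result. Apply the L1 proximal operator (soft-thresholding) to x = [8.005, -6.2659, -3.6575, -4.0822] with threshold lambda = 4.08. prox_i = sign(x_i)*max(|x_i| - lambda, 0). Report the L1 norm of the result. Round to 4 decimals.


Soft-thresholding with lambda = 4.08:
prox(8.005) = sign(8.005)*max(|8.005| - 4.08, 0) = 3.925
prox(-6.2659) = sign(-6.2659)*max(|-6.2659| - 4.08, 0) = -2.1859
prox(-3.6575) = sign(-3.6575)*max(|-3.6575| - 4.08, 0) = 0.0
prox(-4.0822) = sign(-4.0822)*max(|-4.0822| - 4.08, 0) = -0.0022
prox(x) = [3.925, -2.1859, 0.0, -0.0022]
||prox(x)||_1 = 3.925 + 2.1859 + 0.0 + 0.0022 = 6.1131


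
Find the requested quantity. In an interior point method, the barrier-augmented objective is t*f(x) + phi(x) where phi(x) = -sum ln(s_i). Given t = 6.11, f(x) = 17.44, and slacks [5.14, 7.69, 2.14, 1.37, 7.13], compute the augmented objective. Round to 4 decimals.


Step 1: Compute log-barrier.
ln values: [1.6371, 2.0399, 0.7608, 0.3148, 1.9643]
phi = -(1.6371 + 2.0399 + 0.7608 + 0.3148 + 1.9643) = -6.7169
Step 2: Compute augmented objective.
t*f(x) = 6.11*17.44 = 106.5584
Total = 106.5584 - 6.7169 = 99.8415


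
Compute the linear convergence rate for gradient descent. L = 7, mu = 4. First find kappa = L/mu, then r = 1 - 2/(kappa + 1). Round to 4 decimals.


Step 1: Compute the condition number.
kappa = L/mu = 7/4 = 1.75
Step 2: Compute the convergence rate.
r = 1 - 2/(kappa + 1) = 1 - 2*mu/(L + mu) = (L - mu)/(L + mu) = 3/11 = 0.2727


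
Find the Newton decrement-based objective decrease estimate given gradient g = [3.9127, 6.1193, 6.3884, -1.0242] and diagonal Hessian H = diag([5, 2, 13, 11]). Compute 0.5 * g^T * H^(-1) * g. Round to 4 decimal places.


Step 1: H is diagonal, so H^(-1) * g = [0.7825, 3.0597, 0.4914, -0.0931].
Step 2: g^T H^(-1) g = sum_i g_i^2 / H_ii
  = (3.9127)^2/5 + (6.1193)^2/2 + (6.3884)^2/13 + (-1.0242)^2/11
  = 3.0618 + 18.7229 + 3.1394 + 0.0954 = 25.0195
Step 3: Objective decrease = 0.5 * g^T H^(-1) g = 12.5097


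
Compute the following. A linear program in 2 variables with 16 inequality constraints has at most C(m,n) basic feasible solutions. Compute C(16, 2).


Each vertex corresponds to some choice of n active constraints out of m, so the number of vertices is at most C(m, n) = m! / (n!(m-n)!).
m = 16, n = 2
Numerator: 16 * 15
Denominator: 2! = 2
C(16, 2) = 120


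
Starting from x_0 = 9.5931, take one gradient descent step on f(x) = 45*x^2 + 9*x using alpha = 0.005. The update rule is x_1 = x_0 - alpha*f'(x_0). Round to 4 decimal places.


We compute the gradient at x_0 and apply the update.
f'(x) = 90*x + 9
f'(9.5931) = 90*9.5931 + 9 = 872.379
x_1 = 9.5931 - 0.005*872.379 = 5.2312


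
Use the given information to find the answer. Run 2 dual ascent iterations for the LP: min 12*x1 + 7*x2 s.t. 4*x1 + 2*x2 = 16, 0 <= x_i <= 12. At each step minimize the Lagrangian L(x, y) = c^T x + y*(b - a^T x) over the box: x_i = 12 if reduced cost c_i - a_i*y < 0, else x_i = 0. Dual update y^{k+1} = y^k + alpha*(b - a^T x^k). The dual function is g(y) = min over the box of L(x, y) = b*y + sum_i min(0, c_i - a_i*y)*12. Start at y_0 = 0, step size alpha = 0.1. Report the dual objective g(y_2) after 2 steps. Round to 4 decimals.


Dual ascent for LP: min 12*x1 + 7*x2, 4*x1 + 2*x2 = 16, 0 <= x_i <= 12
Step 1: y^k = 0.0, reduced costs: (12.0, 7.0)
  x^k = (0.0, 0.0), subgradient = b - a^T x = 16.0
  y^{k+1} = 0.0 + 0.1*16.0 = 1.6
Step 2: y^k = 1.6, reduced costs: (5.6, 3.8)
  x^k = (0.0, 0.0), subgradient = b - a^T x = 16.0
  y^{k+1} = 1.6 + 0.1*16.0 = 3.2
Dual objective at y_2 = 3.2: reduced costs (-0.8, 0.6), box minimizer x = (12.0, 0.0)
g(y_2) = b*y + (c1 - a1*y)*x1 + (c2 - a2*y)*x2 = 16*3.2 + (-0.8)*12.0 + 0.6*0.0 = 51.2 - 9.6 + 0.0 = 41.6


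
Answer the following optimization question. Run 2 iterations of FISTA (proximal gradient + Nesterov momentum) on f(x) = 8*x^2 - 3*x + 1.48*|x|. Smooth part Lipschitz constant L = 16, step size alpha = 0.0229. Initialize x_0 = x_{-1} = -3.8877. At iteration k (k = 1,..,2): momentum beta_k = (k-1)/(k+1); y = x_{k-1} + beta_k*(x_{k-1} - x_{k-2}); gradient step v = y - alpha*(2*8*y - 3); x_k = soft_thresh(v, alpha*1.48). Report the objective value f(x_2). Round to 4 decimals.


FISTA on f(x) = 8*x^2 - 3*x + 1.48*|x|
L = 16, alpha = 0.0229
Iteration 1: beta = 0.0, y = -3.8877 + 0.0*(-3.8877 + 3.8877) = -3.8877
  grad(y) = -65.2032, v = y - alpha*grad = -2.3945
  prox(v) = soft_thresh(-2.3945, 0.0339) = -2.3607
Iteration 2: beta = 0.3333, y = -2.3607 + 0.3333*(-2.3607 + 3.8877) = -1.8516
  grad(y) = -32.6262, v = y - alpha*grad = -1.1045
  prox(v) = soft_thresh(-1.1045, 0.0339) = -1.0706
f(x_2) = 8*(-1.0706)^2 - 3*(-1.0706) + 1.48*|-1.0706| = 13.9659


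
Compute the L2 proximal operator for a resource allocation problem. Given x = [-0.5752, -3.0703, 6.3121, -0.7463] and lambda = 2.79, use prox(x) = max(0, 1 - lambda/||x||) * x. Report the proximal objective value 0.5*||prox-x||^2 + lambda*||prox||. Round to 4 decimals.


Step 1: Compute ||x||.
||x|| = 7.0822
Step 2: Compute scaling factor.
scale = max(0, 1 - 2.79/7.0822) = 0.6061
Step 3: prox(x) = [-0.3486, -1.8608, 3.8255, -0.4523]
||prox(x)|| = 4.2922
Step 4: Proximal objective.
0.5*||prox-x||^2 = 3.8921
lambda*||prox|| = 11.9752
Total = 15.8672


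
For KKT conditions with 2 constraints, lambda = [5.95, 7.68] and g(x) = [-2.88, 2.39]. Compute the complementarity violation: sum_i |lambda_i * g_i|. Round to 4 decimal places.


KKT complementary slackness check:
lambda_1 * g_1 = 5.95 * -2.88 = -17.136
lambda_2 * g_2 = 7.68 * 2.39 = 18.3552
Total violation = 17.136 + 18.3552 = 35.4912


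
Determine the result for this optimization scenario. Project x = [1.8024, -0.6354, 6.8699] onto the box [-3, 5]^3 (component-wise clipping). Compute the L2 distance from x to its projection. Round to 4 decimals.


Project each component onto [-3, 5].
clip(1.8024) = 1.8024, clip(-0.6354) = -0.6354, clip(6.8699) = 5.0
Projection = [1.8024, -0.6354, 5.0]
Squared diffs: [0.0, 0.0, 3.4965]
Distance = sqrt(3.4965) = 1.8699


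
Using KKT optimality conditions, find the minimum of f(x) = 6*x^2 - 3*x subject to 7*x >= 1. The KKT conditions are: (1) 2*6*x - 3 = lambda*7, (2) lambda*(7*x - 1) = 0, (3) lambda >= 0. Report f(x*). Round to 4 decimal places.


Step 1: Try lambda = 0 (constraint inactive).
Stationarity: 2*6*x - 3 = 0
x* = 3/(2*6) = 0.25
Check constraint: 7*0.25 = 1.75 >= 1 -- satisfied.
Step 2: Compute optimal value.
f(x*) = 6*0.25^2 - 3*0.25 = -0.375


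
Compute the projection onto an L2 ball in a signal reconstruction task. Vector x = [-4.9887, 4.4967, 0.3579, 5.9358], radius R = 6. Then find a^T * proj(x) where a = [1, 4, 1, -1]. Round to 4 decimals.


Step 1: Compute ||x|| (intermediates to 6 decimals).
||x|| = sqrt((-4.9887)^2 + 4.4967^2 + 0.3579^2 + 5.9358^2) = 8.970466
Step 2: Project.
Since ||x|| > R, scale = R/||x|| = 6/8.970466 = 0.668862, proj(x) = scale * x
proj(x) = [-3.336752, 3.007672, 0.239386, 3.970231]
Step 3: Dot product.
a^T * proj(x) = 1*(-3.336752) + 4*3.007672 + 1*0.239386 - 1*3.970231 = 4.9631


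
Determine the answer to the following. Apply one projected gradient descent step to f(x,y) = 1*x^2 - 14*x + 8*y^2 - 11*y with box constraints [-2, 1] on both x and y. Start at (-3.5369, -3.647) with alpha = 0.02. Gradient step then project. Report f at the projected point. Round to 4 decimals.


Step 1: Compute gradient at (-3.5369, -3.647).
grad_x = 2*1*-3.5369 - 14 = -21.0738
grad_y = 2*8*-3.647 - 11 = -69.352
Step 2: Gradient step.
x_raw = -3.5369 - 0.02*-21.0738 = -3.1154
y_raw = -3.647 - 0.02*-69.352 = -2.26
Step 3: Project onto [-2, 1].
x_proj = clip(-3.1154) = -2.0
y_proj = clip(-2.26) = -2.0
Step 4: Evaluate f.
f(-2.0, -2.0) = 86.0


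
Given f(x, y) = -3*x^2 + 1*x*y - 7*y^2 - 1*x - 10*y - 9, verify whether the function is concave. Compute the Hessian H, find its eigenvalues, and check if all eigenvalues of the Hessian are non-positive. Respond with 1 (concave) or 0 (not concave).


The Hessian of f(x,y) = -3*x^2 + 1*x*y - 7*y^2 - 1*x - 10*y - 9 is:
H = [[-6, 1], [1, -14]]
Trace = -6 - 14 = -20
Determinant = -6*-14 - (1)^2 = 83
Discriminant = (-20)^2 - 4*83 = 68.0
Eigenvalues: lambda_1 = -14.1231, lambda_2 = -5.8769
The function is concave.

1


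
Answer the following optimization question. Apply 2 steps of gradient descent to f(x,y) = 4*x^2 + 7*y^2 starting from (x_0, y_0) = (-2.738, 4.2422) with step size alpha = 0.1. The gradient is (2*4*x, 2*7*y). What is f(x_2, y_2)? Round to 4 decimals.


Gradient descent on f(x,y) = 4*x^2 + 7*y^2.
Starting point: (-2.738, 4.2422), alpha = 0.1
Step 1: grad_x = 2*4*-2.738 = -21.904, grad_y = 2*7*4.2422 = 59.3908
  x_1 = -2.738 - 0.1*-21.904 = -0.5476
  y_1 = 4.2422 - 0.1*59.3908 = -1.6969
Step 2: grad_x = 2*4*-0.5476 = -4.3808, grad_y = 2*7*-1.6969 = -23.7563
  x_2 = -0.5476 - 0.1*-4.3808 = -0.1095
  y_2 = -1.6969 - 0.1*-23.7563 = 0.6788
f(-0.1095, 0.6788) = 4*(-0.1095)^2 + 7*0.6788^2 = 3.2729


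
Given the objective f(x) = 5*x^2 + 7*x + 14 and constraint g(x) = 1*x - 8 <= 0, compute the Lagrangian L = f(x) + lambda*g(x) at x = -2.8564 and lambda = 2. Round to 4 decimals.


Step 1: Evaluate f(x).
f(-2.8564) = 5*(-2.8564)^2 + 7*(-2.8564) + 14 = 34.8003
Step 2: Evaluate g(x).
g(-2.8564) = 1*-2.8564 - 8 = -10.8564
Step 3: Compute Lagrangian.
L = 34.8003 + 2*-10.8564 = 13.0875


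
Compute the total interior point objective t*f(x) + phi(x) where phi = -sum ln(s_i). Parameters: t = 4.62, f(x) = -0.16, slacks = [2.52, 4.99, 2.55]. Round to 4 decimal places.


Step 1: Compute log-barrier.
ln values: [0.9243, 1.6074, 0.9361]
phi = -(0.9243 + 1.6074 + 0.9361) = -3.4678
Step 2: Compute augmented objective.
t*f(x) = 4.62*-0.16 = -0.7392
Total = -0.7392 - 3.4678 = -4.207


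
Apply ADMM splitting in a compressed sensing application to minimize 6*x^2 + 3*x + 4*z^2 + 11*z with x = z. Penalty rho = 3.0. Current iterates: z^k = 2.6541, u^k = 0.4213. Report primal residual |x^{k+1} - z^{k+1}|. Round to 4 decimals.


ADMM iteration with rho = 3.0, z^k = 2.6541, u^k = 0.4213
Step 1: x-update.
Minimize 6*x^2 + 3*x + (3.0/2)*(x - 2.6541 + 0.4213)^2
FOC: (2*6 + 3.0)*x = -3 + 3.0*(2.6541 - 0.4213)
x^{k+1} = 0.2466
Step 2: z-update.
Minimize 4*z^2 + 11*z + (3.0/2)*(0.2466 - z + 0.4213)^2
FOC: (2*4 + 3.0)*z = -11 + 3.0*(0.2466 + 0.4213)
z^{k+1} = -0.8179
Step 3: u-update.
u^{k+1} = 0.4213 + 0.2466 + 0.8179 = 1.4857
Step 4: Primal residual = |0.2466 + 0.8179| = 1.0644


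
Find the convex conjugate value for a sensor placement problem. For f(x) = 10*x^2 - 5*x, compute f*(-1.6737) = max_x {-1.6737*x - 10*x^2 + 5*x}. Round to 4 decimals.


f*(y) = sup_x {y*x - a*x^2 - b*x} = sup_x {(y-b)*x - a*x^2}
FOC: (y - b) - 2a*x = 0 => x* = (y - b)/(2a)
x* = (-1.6737 + 5)/(2*10) = 0.1663
f*(-1.6737) = (y-b)^2/(4a) = (-1.6737 + 5)^2/(4*10)
= 11.0643/40 = 0.2766


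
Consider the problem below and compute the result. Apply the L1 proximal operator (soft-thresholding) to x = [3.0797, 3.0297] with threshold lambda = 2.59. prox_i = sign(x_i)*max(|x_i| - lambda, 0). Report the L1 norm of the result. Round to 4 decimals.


Soft-thresholding with lambda = 2.59:
prox(3.0797) = sign(3.0797)*max(|3.0797| - 2.59, 0) = 0.4897
prox(3.0297) = sign(3.0297)*max(|3.0297| - 2.59, 0) = 0.4397
prox(x) = [0.4897, 0.4397]
||prox(x)||_1 = 0.4897 + 0.4397 = 0.9294


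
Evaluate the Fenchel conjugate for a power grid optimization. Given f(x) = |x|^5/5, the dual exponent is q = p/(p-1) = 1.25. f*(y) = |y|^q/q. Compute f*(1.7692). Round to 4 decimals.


The conjugate exponent q satisfies 1/p + 1/q = 1.
p = 5, so q = 5/(5 - 1) = 1.25
|y|^q = 1.7692^1.25 = 2.0404
f*(1.7692) = 2.0404 / 1.25 = 1.6323


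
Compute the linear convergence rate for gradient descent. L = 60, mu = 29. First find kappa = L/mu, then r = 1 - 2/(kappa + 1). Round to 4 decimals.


Step 1: Compute the condition number.
kappa = L/mu = 60/29 = 2.069
Step 2: Compute the convergence rate.
r = 1 - 2/(kappa + 1) = 1 - 2*mu/(L + mu) = (L - mu)/(L + mu) = 31/89 = 0.3483


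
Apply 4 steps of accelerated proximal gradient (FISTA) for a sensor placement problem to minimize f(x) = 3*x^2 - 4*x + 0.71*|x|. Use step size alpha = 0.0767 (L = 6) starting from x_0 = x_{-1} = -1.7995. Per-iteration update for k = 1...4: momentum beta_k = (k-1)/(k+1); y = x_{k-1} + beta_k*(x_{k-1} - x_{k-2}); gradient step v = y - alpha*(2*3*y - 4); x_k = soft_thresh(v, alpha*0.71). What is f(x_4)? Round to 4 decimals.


FISTA on f(x) = 3*x^2 - 4*x + 0.71*|x|
L = 6, alpha = 0.0767
Iteration 1: beta = 0.0, y = -1.7995 + 0.0*(-1.7995 + 1.7995) = -1.7995
  grad(y) = -14.797, v = y - alpha*grad = -0.6646
  prox(v) = soft_thresh(-0.6646, 0.0545) = -0.6101
Iteration 2: beta = 0.3333, y = -0.6101 + 0.3333*(-0.6101 + 1.7995) = -0.2137
  grad(y) = -5.2819, v = y - alpha*grad = 0.1915
  prox(v) = soft_thresh(0.1915, 0.0545) = 0.137
Iteration 3: beta = 0.5, y = 0.137 + 0.5*(0.137 + 0.6101) = 0.5106
  grad(y) = -0.9365, v = y - alpha*grad = 0.5824
  prox(v) = soft_thresh(0.5824, 0.0545) = 0.528
Iteration 4: beta = 0.6, y = 0.528 + 0.6*(0.528 - 0.137) = 0.7625
  grad(y) = 0.5751, v = y - alpha*grad = 0.7184
  prox(v) = soft_thresh(0.7184, 0.0545) = 0.6639
f(x_4) = 3*0.6639^2 - 4*0.6639 + 0.71*|0.6639| = -0.8619


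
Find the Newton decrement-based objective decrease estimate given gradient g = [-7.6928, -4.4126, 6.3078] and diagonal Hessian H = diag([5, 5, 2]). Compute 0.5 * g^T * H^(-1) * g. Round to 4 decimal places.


Step 1: H is diagonal, so H^(-1) * g = [-1.5386, -0.8825, 3.1539].
Step 2: g^T H^(-1) g = sum_i g_i^2 / H_ii
  = (-7.6928)^2/5 + (-4.4126)^2/5 + (6.3078)^2/2
  = 11.8358 + 3.8942 + 19.8942 = 35.6242
Step 3: Objective decrease = 0.5 * g^T H^(-1) g = 17.8121


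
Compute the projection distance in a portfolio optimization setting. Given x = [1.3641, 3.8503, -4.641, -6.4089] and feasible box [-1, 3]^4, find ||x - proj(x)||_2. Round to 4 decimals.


Project each component onto [-1, 3].
clip(1.3641) = 1.3641, clip(3.8503) = 3.0, clip(-4.641) = -1.0, clip(-6.4089) = -1.0
Projection = [1.3641, 3.0, -1.0, -1.0]
Squared diffs: [0.0, 0.723, 13.2569, 29.2562]
Distance = sqrt(43.2361) = 6.5754


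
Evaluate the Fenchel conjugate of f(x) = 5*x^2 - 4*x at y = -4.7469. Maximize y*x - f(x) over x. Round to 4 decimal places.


f*(y) = sup_x {y*x - a*x^2 - b*x} = sup_x {(y-b)*x - a*x^2}
FOC: (y - b) - 2a*x = 0 => x* = (y - b)/(2a)
x* = (-4.7469 + 4)/(2*5) = -0.0747
f*(-4.7469) = (y-b)^2/(4a) = (-4.7469 + 4)^2/(4*5)
= 0.5579/20 = 0.0279


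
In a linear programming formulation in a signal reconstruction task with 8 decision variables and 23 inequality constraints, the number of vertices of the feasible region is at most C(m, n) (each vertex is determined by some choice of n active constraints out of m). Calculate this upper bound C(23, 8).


Each vertex corresponds to some choice of n active constraints out of m, so the number of vertices is at most C(m, n) = m! / (n!(m-n)!).
m = 23, n = 8
Numerator: 23 * 22 * 21 * 20 * 19 * 18 * 17 * 16
Denominator: 8! = 40320
C(23, 8) = 490314


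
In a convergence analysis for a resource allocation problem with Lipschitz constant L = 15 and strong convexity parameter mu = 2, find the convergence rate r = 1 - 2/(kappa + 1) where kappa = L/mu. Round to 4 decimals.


Step 1: Compute the condition number.
kappa = L/mu = 15/2 = 7.5
Step 2: Compute the convergence rate.
r = 1 - 2/(kappa + 1) = 1 - 2*mu/(L + mu) = (L - mu)/(L + mu) = 13/17 = 0.7647


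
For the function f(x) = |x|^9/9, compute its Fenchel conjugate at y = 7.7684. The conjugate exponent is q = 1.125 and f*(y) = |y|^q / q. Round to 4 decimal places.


The conjugate exponent q satisfies 1/p + 1/q = 1.
p = 9, so q = 9/(9 - 1) = 1.125
|y|^q = 7.7684^1.125 = 10.0374
f*(7.7684) = 10.0374 / 1.125 = 8.9222
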